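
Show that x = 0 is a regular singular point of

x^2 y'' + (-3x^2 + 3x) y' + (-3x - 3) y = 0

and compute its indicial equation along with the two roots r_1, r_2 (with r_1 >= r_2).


Divide by x^2 to reach normal form y'' + P_1(x) y' + P_2(x) y = 0 with P_1(x) = -3 + 3/x and P_2(x) = -3/x - 3/x^2.
x = 0 is a singular point because the y'-coefficient -3 + 3/x has a pole at x = 0 and the y-coefficient -3/x - 3/x^2 has a pole at x = 0.
It is a regular singular point because x P_1(x) = p(x) = 3 - 3x and x^2 P_2(x) = q(x) = -3x - 3 are polynomials, hence analytic at x = 0.
p(0) = 3,  q(0) = -3.
Indicial equation: r(r-1) + p(0) r + q(0) = 0, i.e. r^2 + (p(0) - 1) r + q(0) = 0, i.e. r^2 + 2 r - 3 = 0.
Discriminant: (2)^2 - 4(-3) = 16, so r = (-2 ± 4)/2.
Solving: r_1 = 1, r_2 = -3.

indicial: r^2 + 2 r - 3 = 0; roots r_1 = 1, r_2 = -3


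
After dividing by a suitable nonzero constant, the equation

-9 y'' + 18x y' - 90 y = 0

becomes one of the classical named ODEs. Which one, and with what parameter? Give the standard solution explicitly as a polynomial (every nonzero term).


All three coefficients share the factor -9; dividing through by -9 gives  y'' - 2x y' + 10 y = 0.
This matches the Hermite equation y'' - 2x y' + 2n y = 0 with 2n = 10, so n = 5; the polynomial solution is H_5(x).
With y = sum_k a_k x^k, matching x^k gives (k+2)(k+1) a_{k+2} = 2(k - n) a_k = 2(k - 5) a_k. The right side vanishes at k = 5, so the series with the parity of 5 terminates at degree 5.
Standard normalization: leading coefficient of H_n is 2^n, so a_5 = 2^5 = 32. Work downward with a_k = (k+1)(k+2) a_{k+2} / (2(k - n)):
  a_3 = (4)(5)(32) / (2(3 - 5)) = 640/(-4) = -160
  a_1 = (2)(3)(-160) / (2(1 - 5)) = -960/(-8) = 120
Hence H_5(x) = 32 x^5 - 160 x^3 + 120 x.

H_5(x); series = 32 x^5 - 160 x^3 + 120 x


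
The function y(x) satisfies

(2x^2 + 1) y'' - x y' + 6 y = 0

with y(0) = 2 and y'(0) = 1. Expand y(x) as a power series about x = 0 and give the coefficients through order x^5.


Ansatz: y(x) = sum_{n>=0} a_n x^n, so y'(x) = sum_{n>=1} n a_n x^(n-1) and y''(x) = sum_{n>=2} n(n-1) a_n x^(n-2).
Substitute into P(x) y'' + Q(x) y' + R(x) y = 0 with P(x) = 2x^2 + 1, Q(x) = -x, R(x) = 6, and match powers of x.
Initial conditions: a_0 = 2, a_1 = 1.
Setting the coefficient of each power of x to zero and solving order by order (substituting the coefficients already found):
  x^0: 2 a_2 + 6 a_0 = 0  ->  2 a_2 = -6 a_0 = -12  ->  a_2 = -6
  x^1: 6 a_3 + 5 a_1 = 0  ->  6 a_3 = -5 a_1 = -5  ->  a_3 = -5/6
  x^2: 12 a_4 + 8 a_2 = 0  ->  12 a_4 = -8 a_2 = 48  ->  a_4 = 4
  x^3: 20 a_5 + 15 a_3 = 0  ->  20 a_5 = -15 a_3 = 25/2  ->  a_5 = 5/8
Truncated series: y(x) = 2 + x - 6 x^2 - (5/6) x^3 + 4 x^4 + (5/8) x^5 + O(x^6).

a_0 = 2; a_1 = 1; a_2 = -6; a_3 = -5/6; a_4 = 4; a_5 = 5/8


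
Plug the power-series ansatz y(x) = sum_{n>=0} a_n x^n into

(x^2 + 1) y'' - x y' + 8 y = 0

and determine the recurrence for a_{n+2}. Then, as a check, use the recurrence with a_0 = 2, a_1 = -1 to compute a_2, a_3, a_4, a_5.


Substitute y = sum_n a_n x^n.
(1 + 1 x^2) y'' contributes (n+2)(n+1) a_{n+2} + n(n-1) a_n at x^n.
-x y'(x) contributes -n a_n at x^n.
8 y(x) contributes 8 a_n at x^n.
Matching x^n: (n+2)(n+1) a_{n+2} + (n(n-1) - n + 8) a_n = 0.
Thus a_{n+2} = (-n(n-1) + n - 8) / ((n+1)(n+2)) * a_n.

Check with a_0 = 2, a_1 = -1 (apply the recurrence for n = 0, 1, 2, 3): a_0 = 2, a_1 = -1, a_2 = -8, a_3 = 7/6, a_4 = 16/3, a_5 = -77/120.

a_(n+2) = (-n(n-1) + n - 8) / ((n+1)(n+2)) * a_n; check: a_0 = 2, a_1 = -1, a_2 = -8, a_3 = 7/6, a_4 = 16/3, a_5 = -77/120


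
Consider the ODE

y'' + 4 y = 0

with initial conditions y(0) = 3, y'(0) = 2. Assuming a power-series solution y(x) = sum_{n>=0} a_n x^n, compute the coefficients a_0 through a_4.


Ansatz: y(x) = sum_{n>=0} a_n x^n, so y'(x) = sum_{n>=1} n a_n x^(n-1) and y''(x) = sum_{n>=2} n(n-1) a_n x^(n-2).
Substitute into P(x) y'' + Q(x) y' + R(x) y = 0 with P(x) = 1, Q(x) = 0, R(x) = 4, and match powers of x.
Initial conditions: a_0 = 3, a_1 = 2.
Setting the coefficient of each power of x to zero and solving order by order (substituting the coefficients already found):
  x^0: 2 a_2 + 4 a_0 = 0  ->  2 a_2 = -4 a_0 = -12  ->  a_2 = -6
  x^1: 6 a_3 + 4 a_1 = 0  ->  6 a_3 = -4 a_1 = -8  ->  a_3 = -4/3
  x^2: 12 a_4 + 4 a_2 = 0  ->  12 a_4 = -4 a_2 = 24  ->  a_4 = 2
Truncated series: y(x) = 3 + 2 x - 6 x^2 - (4/3) x^3 + 2 x^4 + O(x^5).

a_0 = 3; a_1 = 2; a_2 = -6; a_3 = -4/3; a_4 = 2


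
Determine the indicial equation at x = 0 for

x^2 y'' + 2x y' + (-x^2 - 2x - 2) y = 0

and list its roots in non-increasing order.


Divide by x^2 to reach normal form y'' + P_1(x) y' + P_2(x) y = 0 with P_1(x) = 2/x and P_2(x) = -1 - 2/x - 2/x^2.
x = 0 is a singular point because the y'-coefficient 2/x has a pole at x = 0 and the y-coefficient -1 - 2/x - 2/x^2 has a pole at x = 0.
It is a regular singular point because x P_1(x) = p(x) = 2 and x^2 P_2(x) = q(x) = -x^2 - 2x - 2 are polynomials, hence analytic at x = 0.
p(0) = 2,  q(0) = -2.
Indicial equation: r(r-1) + p(0) r + q(0) = 0, i.e. r^2 + (p(0) - 1) r + q(0) = 0, i.e. r^2 + 1 r - 2 = 0.
Discriminant: (1)^2 - 4(-2) = 9, so r = (-1 ± 3)/2.
Solving: r_1 = 1, r_2 = -2.

indicial: r^2 + 1 r - 2 = 0; roots r_1 = 1, r_2 = -2


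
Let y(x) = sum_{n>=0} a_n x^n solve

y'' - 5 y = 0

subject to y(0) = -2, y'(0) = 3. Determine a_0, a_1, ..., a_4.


Ansatz: y(x) = sum_{n>=0} a_n x^n, so y'(x) = sum_{n>=1} n a_n x^(n-1) and y''(x) = sum_{n>=2} n(n-1) a_n x^(n-2).
Substitute into P(x) y'' + Q(x) y' + R(x) y = 0 with P(x) = 1, Q(x) = 0, R(x) = -5, and match powers of x.
Initial conditions: a_0 = -2, a_1 = 3.
Setting the coefficient of each power of x to zero and solving order by order (substituting the coefficients already found):
  x^0: 2 a_2 - 5 a_0 = 0  ->  2 a_2 = 5 a_0 = -10  ->  a_2 = -5
  x^1: 6 a_3 - 5 a_1 = 0  ->  6 a_3 = 5 a_1 = 15  ->  a_3 = 5/2
  x^2: 12 a_4 - 5 a_2 = 0  ->  12 a_4 = 5 a_2 = -25  ->  a_4 = -25/12
Truncated series: y(x) = -2 + 3 x - 5 x^2 + (5/2) x^3 - (25/12) x^4 + O(x^5).

a_0 = -2; a_1 = 3; a_2 = -5; a_3 = 5/2; a_4 = -25/12


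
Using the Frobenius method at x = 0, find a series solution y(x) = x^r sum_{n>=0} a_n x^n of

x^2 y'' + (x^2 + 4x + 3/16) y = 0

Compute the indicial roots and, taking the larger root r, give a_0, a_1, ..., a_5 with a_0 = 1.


Write in Frobenius form y'' + (p(x)/x) y' + (q(x)/x^2) y = 0:
  p(x) = 0,  q(x) = x^2 + 4x + 3/16.
Indicial equation: r(r-1) + (0) r + (3/16) = 0 -> roots r_1 = 3/4, r_2 = 1/4.
Take r = r_1 = 3/4. Let y(x) = x^r sum_{n>=0} a_n x^n with a_0 = 1.
Substitute y = x^r sum a_n x^n and match x^{r+n}. The recurrence is
  D(n) a_n + 4 a_{n-1} + 1 a_{n-2} = 0,  where D(n) = (r+n)(r+n-1) + (0)(r+n) + (3/16).
  a_n = [-4 a_{n-1} - 1 a_{n-2}] / D(n).
Since the indicial polynomial factors as (r - r_1)(r - r_2), D(n) = (r_1 + n - r_1)(r_1 + n - r_2) = n(n + 1/2).
Evaluating step by step (a_0 = 1):
  n = 1: D(1) = 1(1 + 1/2) = 3/2; numerator = -4(1) = -4; a_1 = (-4)/(3/2) = -8/3
  n = 2: D(2) = 2(2 + 1/2) = 5; numerator = -4(-8/3) - 1(1) = 29/3; a_2 = (29/3)/(5) = 29/15
  n = 3: D(3) = 3(3 + 1/2) = 21/2; numerator = -4(29/15) - 1(-8/3) = -76/15; a_3 = (-76/15)/(21/2) = -152/315
  n = 4: D(4) = 4(4 + 1/2) = 18; numerator = -4(-152/315) - 1(29/15) = -1/315; a_4 = (-1/315)/(18) = -1/5670
  n = 5: D(5) = 5(5 + 1/2) = 55/2; numerator = -4(-1/5670) - 1(-152/315) = 274/567; a_5 = (274/567)/(55/2) = 548/31185

r = 3/4; a_0 = 1; a_1 = -8/3; a_2 = 29/15; a_3 = -152/315; a_4 = -1/5670; a_5 = 548/31185


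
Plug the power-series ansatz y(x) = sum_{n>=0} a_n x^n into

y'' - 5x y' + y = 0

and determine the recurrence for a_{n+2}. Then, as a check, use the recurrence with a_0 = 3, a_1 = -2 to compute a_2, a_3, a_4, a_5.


Substitute y = sum_n a_n x^n.
y''(x) has coefficient (n+2)(n+1) a_{n+2} at x^n;
-5 x y'(x) has coefficient -5 n a_n at x^n (shift);
y(x) has coefficient 1 a_n at x^n.
Matching x^n: (n+2)(n+1) a_{n+2} + (-5n + 1) a_n = 0.
Thus a_{n+2} = (5n - 1) / ((n+1)(n+2)) * a_n.

Check with a_0 = 3, a_1 = -2 (apply the recurrence for n = 0, 1, 2, 3): a_0 = 3, a_1 = -2, a_2 = -3/2, a_3 = -4/3, a_4 = -9/8, a_5 = -14/15.

a_(n+2) = (5n - 1) / ((n+1)(n+2)) * a_n; check: a_0 = 3, a_1 = -2, a_2 = -3/2, a_3 = -4/3, a_4 = -9/8, a_5 = -14/15


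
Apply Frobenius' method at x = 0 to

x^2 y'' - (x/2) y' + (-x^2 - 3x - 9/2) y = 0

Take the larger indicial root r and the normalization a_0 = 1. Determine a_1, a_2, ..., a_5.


Write in Frobenius form y'' + (p(x)/x) y' + (q(x)/x^2) y = 0:
  p(x) = -1/2,  q(x) = -x^2 - 3x - 9/2.
Indicial equation: r(r-1) + (-1/2) r + (-9/2) = 0 -> roots r_1 = 3, r_2 = -3/2.
Take r = r_1 = 3. Let y(x) = x^r sum_{n>=0} a_n x^n with a_0 = 1.
Substitute y = x^r sum a_n x^n and match x^{r+n}. The recurrence is
  D(n) a_n - 3 a_{n-1} - 1 a_{n-2} = 0,  where D(n) = (r+n)(r+n-1) + (-1/2)(r+n) + (-9/2).
  a_n = [3 a_{n-1} + 1 a_{n-2}] / D(n).
Since the indicial polynomial factors as (r - r_1)(r - r_2), D(n) = (r_1 + n - r_1)(r_1 + n - r_2) = n(n + 9/2).
Evaluating step by step (a_0 = 1):
  n = 1: D(1) = 1(1 + 9/2) = 11/2; numerator = 3(1) = 3; a_1 = (3)/(11/2) = 6/11
  n = 2: D(2) = 2(2 + 9/2) = 13; numerator = 3(6/11) + 1(1) = 29/11; a_2 = (29/11)/(13) = 29/143
  n = 3: D(3) = 3(3 + 9/2) = 45/2; numerator = 3(29/143) + 1(6/11) = 15/13; a_3 = (15/13)/(45/2) = 2/39
  n = 4: D(4) = 4(4 + 9/2) = 34; numerator = 3(2/39) + 1(29/143) = 51/143; a_4 = (51/143)/(34) = 3/286
  n = 5: D(5) = 5(5 + 9/2) = 95/2; numerator = 3(3/286) + 1(2/39) = 71/858; a_5 = (71/858)/(95/2) = 71/40755

r = 3; a_0 = 1; a_1 = 6/11; a_2 = 29/143; a_3 = 2/39; a_4 = 3/286; a_5 = 71/40755


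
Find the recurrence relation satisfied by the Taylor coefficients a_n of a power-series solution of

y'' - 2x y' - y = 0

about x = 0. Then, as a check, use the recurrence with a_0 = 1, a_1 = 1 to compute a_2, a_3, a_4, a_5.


Substitute y = sum_n a_n x^n.
y''(x) has coefficient (n+2)(n+1) a_{n+2} at x^n;
-2 x y'(x) has coefficient -2 n a_n at x^n (shift);
-y(x) has coefficient -1 a_n at x^n.
Matching x^n: (n+2)(n+1) a_{n+2} + (-2n - 1) a_n = 0.
Thus a_{n+2} = (2n + 1) / ((n+1)(n+2)) * a_n.

Check with a_0 = 1, a_1 = 1 (apply the recurrence for n = 0, 1, 2, 3): a_0 = 1, a_1 = 1, a_2 = 1/2, a_3 = 1/2, a_4 = 5/24, a_5 = 7/40.

a_(n+2) = (2n + 1) / ((n+1)(n+2)) * a_n; check: a_0 = 1, a_1 = 1, a_2 = 1/2, a_3 = 1/2, a_4 = 5/24, a_5 = 7/40


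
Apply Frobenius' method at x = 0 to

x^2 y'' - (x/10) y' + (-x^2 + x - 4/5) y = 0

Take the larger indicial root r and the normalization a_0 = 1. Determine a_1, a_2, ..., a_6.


Write in Frobenius form y'' + (p(x)/x) y' + (q(x)/x^2) y = 0:
  p(x) = -1/10,  q(x) = -x^2 + x - 4/5.
Indicial equation: r(r-1) + (-1/10) r + (-4/5) = 0 -> roots r_1 = 8/5, r_2 = -1/2.
Take r = r_1 = 8/5. Let y(x) = x^r sum_{n>=0} a_n x^n with a_0 = 1.
Substitute y = x^r sum a_n x^n and match x^{r+n}. The recurrence is
  D(n) a_n + 1 a_{n-1} - 1 a_{n-2} = 0,  where D(n) = (r+n)(r+n-1) + (-1/10)(r+n) + (-4/5).
  a_n = [-1 a_{n-1} + 1 a_{n-2}] / D(n).
Since the indicial polynomial factors as (r - r_1)(r - r_2), D(n) = (r_1 + n - r_1)(r_1 + n - r_2) = n(n + 21/10).
Evaluating step by step (a_0 = 1):
  n = 1: D(1) = 1(1 + 21/10) = 31/10; numerator = -1(1) = -1; a_1 = (-1)/(31/10) = -10/31
  n = 2: D(2) = 2(2 + 21/10) = 41/5; numerator = -1(-10/31) + 1(1) = 41/31; a_2 = (41/31)/(41/5) = 5/31
  n = 3: D(3) = 3(3 + 21/10) = 153/10; numerator = -1(5/31) + 1(-10/31) = -15/31; a_3 = (-15/31)/(153/10) = -50/1581
  n = 4: D(4) = 4(4 + 21/10) = 122/5; numerator = -1(-50/1581) + 1(5/31) = 305/1581; a_4 = (305/1581)/(122/5) = 25/3162
  n = 5: D(5) = 5(5 + 21/10) = 71/2; numerator = -1(25/3162) + 1(-50/1581) = -125/3162; a_5 = (-125/3162)/(71/2) = -125/112251
  n = 6: D(6) = 6(6 + 21/10) = 243/5; numerator = -1(-125/112251) + 1(25/3162) = 675/74834; a_6 = (675/74834)/(243/5) = 125/673506

r = 8/5; a_0 = 1; a_1 = -10/31; a_2 = 5/31; a_3 = -50/1581; a_4 = 25/3162; a_5 = -125/112251; a_6 = 125/673506


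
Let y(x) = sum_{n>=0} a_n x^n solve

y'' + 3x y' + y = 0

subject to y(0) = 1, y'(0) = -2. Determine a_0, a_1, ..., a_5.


Ansatz: y(x) = sum_{n>=0} a_n x^n, so y'(x) = sum_{n>=1} n a_n x^(n-1) and y''(x) = sum_{n>=2} n(n-1) a_n x^(n-2).
Substitute into P(x) y'' + Q(x) y' + R(x) y = 0 with P(x) = 1, Q(x) = 3x, R(x) = 1, and match powers of x.
Initial conditions: a_0 = 1, a_1 = -2.
Setting the coefficient of each power of x to zero and solving order by order (substituting the coefficients already found):
  x^0: 2 a_2 + a_0 = 0  ->  2 a_2 = -a_0 = -1  ->  a_2 = -1/2
  x^1: 6 a_3 + 4 a_1 = 0  ->  6 a_3 = -4 a_1 = 8  ->  a_3 = 4/3
  x^2: 12 a_4 + 7 a_2 = 0  ->  12 a_4 = -7 a_2 = 7/2  ->  a_4 = 7/24
  x^3: 20 a_5 + 10 a_3 = 0  ->  20 a_5 = -10 a_3 = -40/3  ->  a_5 = -2/3
Truncated series: y(x) = 1 - 2 x - (1/2) x^2 + (4/3) x^3 + (7/24) x^4 - (2/3) x^5 + O(x^6).

a_0 = 1; a_1 = -2; a_2 = -1/2; a_3 = 4/3; a_4 = 7/24; a_5 = -2/3


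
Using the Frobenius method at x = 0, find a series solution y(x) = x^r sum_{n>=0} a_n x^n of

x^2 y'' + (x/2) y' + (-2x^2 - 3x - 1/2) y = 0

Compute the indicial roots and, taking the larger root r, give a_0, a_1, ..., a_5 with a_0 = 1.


Write in Frobenius form y'' + (p(x)/x) y' + (q(x)/x^2) y = 0:
  p(x) = 1/2,  q(x) = -2x^2 - 3x - 1/2.
Indicial equation: r(r-1) + (1/2) r + (-1/2) = 0 -> roots r_1 = 1, r_2 = -1/2.
Take r = r_1 = 1. Let y(x) = x^r sum_{n>=0} a_n x^n with a_0 = 1.
Substitute y = x^r sum a_n x^n and match x^{r+n}. The recurrence is
  D(n) a_n - 3 a_{n-1} - 2 a_{n-2} = 0,  where D(n) = (r+n)(r+n-1) + (1/2)(r+n) + (-1/2).
  a_n = [3 a_{n-1} + 2 a_{n-2}] / D(n).
Since the indicial polynomial factors as (r - r_1)(r - r_2), D(n) = (r_1 + n - r_1)(r_1 + n - r_2) = n(n + 3/2).
Evaluating step by step (a_0 = 1):
  n = 1: D(1) = 1(1 + 3/2) = 5/2; numerator = 3(1) = 3; a_1 = (3)/(5/2) = 6/5
  n = 2: D(2) = 2(2 + 3/2) = 7; numerator = 3(6/5) + 2(1) = 28/5; a_2 = (28/5)/(7) = 4/5
  n = 3: D(3) = 3(3 + 3/2) = 27/2; numerator = 3(4/5) + 2(6/5) = 24/5; a_3 = (24/5)/(27/2) = 16/45
  n = 4: D(4) = 4(4 + 3/2) = 22; numerator = 3(16/45) + 2(4/5) = 8/3; a_4 = (8/3)/(22) = 4/33
  n = 5: D(5) = 5(5 + 3/2) = 65/2; numerator = 3(4/33) + 2(16/45) = 532/495; a_5 = (532/495)/(65/2) = 1064/32175

r = 1; a_0 = 1; a_1 = 6/5; a_2 = 4/5; a_3 = 16/45; a_4 = 4/33; a_5 = 1064/32175


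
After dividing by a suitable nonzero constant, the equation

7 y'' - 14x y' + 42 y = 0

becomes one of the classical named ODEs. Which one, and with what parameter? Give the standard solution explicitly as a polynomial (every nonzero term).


All three coefficients share the factor 7; dividing through by 7 gives  y'' - 2x y' + 6 y = 0.
This matches the Hermite equation y'' - 2x y' + 2n y = 0 with 2n = 6, so n = 3; the polynomial solution is H_3(x).
With y = sum_k a_k x^k, matching x^k gives (k+2)(k+1) a_{k+2} = 2(k - n) a_k = 2(k - 3) a_k. The right side vanishes at k = 3, so the series with the parity of 3 terminates at degree 3.
Standard normalization: leading coefficient of H_n is 2^n, so a_3 = 2^3 = 8. Work downward with a_k = (k+1)(k+2) a_{k+2} / (2(k - n)):
  a_1 = (2)(3)(8) / (2(1 - 3)) = 48/(-4) = -12
Hence H_3(x) = 8 x^3 - 12 x.

H_3(x); series = 8 x^3 - 12 x


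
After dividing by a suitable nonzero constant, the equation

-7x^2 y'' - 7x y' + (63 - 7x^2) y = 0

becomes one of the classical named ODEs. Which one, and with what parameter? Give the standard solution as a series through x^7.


All three coefficients share the factor -7; dividing through by -7 gives  x^2 y'' + x y' + (x^2 - 9) y = 0.
This matches the Bessel equation x^2 y'' + x y' + (x^2 - nu^2) y = 0 with nu^2 = 9, so nu = 3; the solution bounded at x = 0 is J_3(x).
Frobenius at x = 0: indicial roots ±nu; for r = nu the recurrence k(k + 2nu) c_k = -c_{k-2} gives the standard series J_nu(x) = sum_{k>=0} (-1)^k / (k! (k+nu)!) (x/2)^(2k+nu). Evaluate the first 3 terms:
  k = 0: (-1)^0 / (0! * 3! * 2^3) x^3 = 1/(1*6*8) x^3 = (1/48) x^3
  k = 1: (-1)^1 / (1! * 4! * 2^5) x^5 = -1/(1*24*32) x^5 = (-1/768) x^5
  k = 2: (-1)^2 / (2! * 5! * 2^7) x^7 = 1/(2*120*128) x^7 = (1/30720) x^7
Hence J_3(x) = x^7/30720 - x^5/768 + x^3/48 + ....

J_3(x); series = x^7/30720 - x^5/768 + x^3/48


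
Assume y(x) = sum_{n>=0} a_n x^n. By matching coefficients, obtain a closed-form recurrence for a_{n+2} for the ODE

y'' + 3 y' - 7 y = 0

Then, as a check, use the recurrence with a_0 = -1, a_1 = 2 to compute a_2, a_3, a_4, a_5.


Substitute y = sum_n a_n x^n.
y''(x) has coefficient (n+2)(n+1) a_{n+2} at x^n;
3 y'(x) has coefficient 3 (n+1) a_{n+1} at x^n;
-7 y(x) has coefficient -7 a_n at x^n.
Matching x^n: (n+2)(n+1) a_{n+2} + 3 (n+1) a_{n+1} - 7 a_n = 0.
Thus a_{n+2} = [-3 (n+1) a_{n+1} + 7 a_n] / ((n+1)(n+2)).

Check with a_0 = -1, a_1 = 2 (apply the recurrence for n = 0, 1, 2, 3): a_0 = -1, a_1 = 2, a_2 = -13/2, a_3 = 53/6, a_4 = -125/12, a_5 = 1121/120.

a_(n+2) = [-3 (n+1) a_(n+1) + 7 a_n] / ((n+1)(n+2)); check: a_0 = -1, a_1 = 2, a_2 = -13/2, a_3 = 53/6, a_4 = -125/12, a_5 = 1121/120


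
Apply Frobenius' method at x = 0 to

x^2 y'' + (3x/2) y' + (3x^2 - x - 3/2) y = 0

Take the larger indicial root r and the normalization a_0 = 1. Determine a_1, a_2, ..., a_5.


Write in Frobenius form y'' + (p(x)/x) y' + (q(x)/x^2) y = 0:
  p(x) = 3/2,  q(x) = 3x^2 - x - 3/2.
Indicial equation: r(r-1) + (3/2) r + (-3/2) = 0 -> roots r_1 = 1, r_2 = -3/2.
Take r = r_1 = 1. Let y(x) = x^r sum_{n>=0} a_n x^n with a_0 = 1.
Substitute y = x^r sum a_n x^n and match x^{r+n}. The recurrence is
  D(n) a_n - 1 a_{n-1} + 3 a_{n-2} = 0,  where D(n) = (r+n)(r+n-1) + (3/2)(r+n) + (-3/2).
  a_n = [1 a_{n-1} - 3 a_{n-2}] / D(n).
Since the indicial polynomial factors as (r - r_1)(r - r_2), D(n) = (r_1 + n - r_1)(r_1 + n - r_2) = n(n + 5/2).
Evaluating step by step (a_0 = 1):
  n = 1: D(1) = 1(1 + 5/2) = 7/2; numerator = 1(1) = 1; a_1 = (1)/(7/2) = 2/7
  n = 2: D(2) = 2(2 + 5/2) = 9; numerator = 1(2/7) - 3(1) = -19/7; a_2 = (-19/7)/(9) = -19/63
  n = 3: D(3) = 3(3 + 5/2) = 33/2; numerator = 1(-19/63) - 3(2/7) = -73/63; a_3 = (-73/63)/(33/2) = -146/2079
  n = 4: D(4) = 4(4 + 5/2) = 26; numerator = 1(-146/2079) - 3(-19/63) = 1735/2079; a_4 = (1735/2079)/(26) = 1735/54054
  n = 5: D(5) = 5(5 + 5/2) = 75/2; numerator = 1(1735/54054) - 3(-146/2079) = 1193/4914; a_5 = (1193/4914)/(75/2) = 1193/184275

r = 1; a_0 = 1; a_1 = 2/7; a_2 = -19/63; a_3 = -146/2079; a_4 = 1735/54054; a_5 = 1193/184275


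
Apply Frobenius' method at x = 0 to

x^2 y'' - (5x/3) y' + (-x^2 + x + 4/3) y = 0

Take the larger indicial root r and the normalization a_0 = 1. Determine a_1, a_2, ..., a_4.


Write in Frobenius form y'' + (p(x)/x) y' + (q(x)/x^2) y = 0:
  p(x) = -5/3,  q(x) = -x^2 + x + 4/3.
Indicial equation: r(r-1) + (-5/3) r + (4/3) = 0 -> roots r_1 = 2, r_2 = 2/3.
Take r = r_1 = 2. Let y(x) = x^r sum_{n>=0} a_n x^n with a_0 = 1.
Substitute y = x^r sum a_n x^n and match x^{r+n}. The recurrence is
  D(n) a_n + 1 a_{n-1} - 1 a_{n-2} = 0,  where D(n) = (r+n)(r+n-1) + (-5/3)(r+n) + (4/3).
  a_n = [-1 a_{n-1} + 1 a_{n-2}] / D(n).
Since the indicial polynomial factors as (r - r_1)(r - r_2), D(n) = (r_1 + n - r_1)(r_1 + n - r_2) = n(n + 4/3).
Evaluating step by step (a_0 = 1):
  n = 1: D(1) = 1(1 + 4/3) = 7/3; numerator = -1(1) = -1; a_1 = (-1)/(7/3) = -3/7
  n = 2: D(2) = 2(2 + 4/3) = 20/3; numerator = -1(-3/7) + 1(1) = 10/7; a_2 = (10/7)/(20/3) = 3/14
  n = 3: D(3) = 3(3 + 4/3) = 13; numerator = -1(3/14) + 1(-3/7) = -9/14; a_3 = (-9/14)/(13) = -9/182
  n = 4: D(4) = 4(4 + 4/3) = 64/3; numerator = -1(-9/182) + 1(3/14) = 24/91; a_4 = (24/91)/(64/3) = 9/728

r = 2; a_0 = 1; a_1 = -3/7; a_2 = 3/14; a_3 = -9/182; a_4 = 9/728


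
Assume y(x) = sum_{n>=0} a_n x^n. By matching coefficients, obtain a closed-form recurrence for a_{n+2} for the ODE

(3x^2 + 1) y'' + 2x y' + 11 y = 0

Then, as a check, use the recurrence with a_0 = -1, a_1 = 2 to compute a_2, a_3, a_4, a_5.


Substitute y = sum_n a_n x^n.
(1 + 3 x^2) y'' contributes (n+2)(n+1) a_{n+2} + 3 n(n-1) a_n at x^n.
2 x y'(x) contributes 2 n a_n at x^n.
11 y(x) contributes 11 a_n at x^n.
Matching x^n: (n+2)(n+1) a_{n+2} + (3 n(n-1) + 2 n + 11) a_n = 0.
Thus a_{n+2} = (-3 n(n-1) - 2 n - 11) / ((n+1)(n+2)) * a_n.

Check with a_0 = -1, a_1 = 2 (apply the recurrence for n = 0, 1, 2, 3): a_0 = -1, a_1 = 2, a_2 = 11/2, a_3 = -13/3, a_4 = -77/8, a_5 = 91/12.

a_(n+2) = (-3 n(n-1) - 2 n - 11) / ((n+1)(n+2)) * a_n; check: a_0 = -1, a_1 = 2, a_2 = 11/2, a_3 = -13/3, a_4 = -77/8, a_5 = 91/12


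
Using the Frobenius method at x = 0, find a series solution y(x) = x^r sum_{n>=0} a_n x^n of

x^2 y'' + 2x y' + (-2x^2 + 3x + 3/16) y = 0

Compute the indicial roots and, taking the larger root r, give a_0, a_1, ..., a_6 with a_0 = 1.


Write in Frobenius form y'' + (p(x)/x) y' + (q(x)/x^2) y = 0:
  p(x) = 2,  q(x) = -2x^2 + 3x + 3/16.
Indicial equation: r(r-1) + (2) r + (3/16) = 0 -> roots r_1 = -1/4, r_2 = -3/4.
Take r = r_1 = -1/4. Let y(x) = x^r sum_{n>=0} a_n x^n with a_0 = 1.
Substitute y = x^r sum a_n x^n and match x^{r+n}. The recurrence is
  D(n) a_n + 3 a_{n-1} - 2 a_{n-2} = 0,  where D(n) = (r+n)(r+n-1) + (2)(r+n) + (3/16).
  a_n = [-3 a_{n-1} + 2 a_{n-2}] / D(n).
Since the indicial polynomial factors as (r - r_1)(r - r_2), D(n) = (r_1 + n - r_1)(r_1 + n - r_2) = n(n + 1/2).
Evaluating step by step (a_0 = 1):
  n = 1: D(1) = 1(1 + 1/2) = 3/2; numerator = -3(1) = -3; a_1 = (-3)/(3/2) = -2
  n = 2: D(2) = 2(2 + 1/2) = 5; numerator = -3(-2) + 2(1) = 8; a_2 = (8)/(5) = 8/5
  n = 3: D(3) = 3(3 + 1/2) = 21/2; numerator = -3(8/5) + 2(-2) = -44/5; a_3 = (-44/5)/(21/2) = -88/105
  n = 4: D(4) = 4(4 + 1/2) = 18; numerator = -3(-88/105) + 2(8/5) = 40/7; a_4 = (40/7)/(18) = 20/63
  n = 5: D(5) = 5(5 + 1/2) = 55/2; numerator = -3(20/63) + 2(-88/105) = -92/35; a_5 = (-92/35)/(55/2) = -184/1925
  n = 6: D(6) = 6(6 + 1/2) = 39; numerator = -3(-184/1925) + 2(20/63) = 15968/17325; a_6 = (15968/17325)/(39) = 15968/675675

r = -1/4; a_0 = 1; a_1 = -2; a_2 = 8/5; a_3 = -88/105; a_4 = 20/63; a_5 = -184/1925; a_6 = 15968/675675


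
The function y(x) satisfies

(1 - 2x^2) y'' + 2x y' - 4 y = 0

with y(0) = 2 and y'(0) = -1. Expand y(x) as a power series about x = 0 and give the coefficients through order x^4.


Ansatz: y(x) = sum_{n>=0} a_n x^n, so y'(x) = sum_{n>=1} n a_n x^(n-1) and y''(x) = sum_{n>=2} n(n-1) a_n x^(n-2).
Substitute into P(x) y'' + Q(x) y' + R(x) y = 0 with P(x) = 1 - 2x^2, Q(x) = 2x, R(x) = -4, and match powers of x.
Initial conditions: a_0 = 2, a_1 = -1.
Setting the coefficient of each power of x to zero and solving order by order (substituting the coefficients already found):
  x^0: 2 a_2 - 4 a_0 = 0  ->  2 a_2 = 4 a_0 = 8  ->  a_2 = 4
  x^1: 6 a_3 - 2 a_1 = 0  ->  6 a_3 = 2 a_1 = -2  ->  a_3 = -1/3
  x^2: 12 a_4 - 4 a_2 = 0  ->  12 a_4 = 4 a_2 = 16  ->  a_4 = 4/3
Truncated series: y(x) = 2 - x + 4 x^2 - (1/3) x^3 + (4/3) x^4 + O(x^5).

a_0 = 2; a_1 = -1; a_2 = 4; a_3 = -1/3; a_4 = 4/3


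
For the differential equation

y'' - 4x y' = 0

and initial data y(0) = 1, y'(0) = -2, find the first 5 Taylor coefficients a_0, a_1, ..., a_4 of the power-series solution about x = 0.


Ansatz: y(x) = sum_{n>=0} a_n x^n, so y'(x) = sum_{n>=1} n a_n x^(n-1) and y''(x) = sum_{n>=2} n(n-1) a_n x^(n-2).
Substitute into P(x) y'' + Q(x) y' + R(x) y = 0 with P(x) = 1, Q(x) = -4x, R(x) = 0, and match powers of x.
Initial conditions: a_0 = 1, a_1 = -2.
Setting the coefficient of each power of x to zero and solving order by order (substituting the coefficients already found):
  x^0: 2 a_2 = 0  ->  a_2 = 0
  x^1: 6 a_3 - 4 a_1 = 0  ->  6 a_3 = 4 a_1 = -8  ->  a_3 = -4/3
  x^2: 12 a_4 - 8 a_2 = 0  ->  12 a_4 = 8 a_2 = 0  ->  a_4 = 0
Truncated series: y(x) = 1 - 2 x - (4/3) x^3 + O(x^5).

a_0 = 1; a_1 = -2; a_2 = 0; a_3 = -4/3; a_4 = 0


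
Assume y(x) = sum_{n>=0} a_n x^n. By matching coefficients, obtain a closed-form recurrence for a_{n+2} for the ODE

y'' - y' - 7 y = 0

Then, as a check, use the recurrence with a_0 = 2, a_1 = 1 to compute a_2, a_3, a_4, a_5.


Substitute y = sum_n a_n x^n.
y''(x) has coefficient (n+2)(n+1) a_{n+2} at x^n;
-y'(x) has coefficient -(n+1) a_{n+1} at x^n;
-7 y(x) has coefficient -7 a_n at x^n.
Matching x^n: (n+2)(n+1) a_{n+2} - (n+1) a_{n+1} - 7 a_n = 0.
Thus a_{n+2} = [(n+1) a_{n+1} + 7 a_n] / ((n+1)(n+2)).

Check with a_0 = 2, a_1 = 1 (apply the recurrence for n = 0, 1, 2, 3): a_0 = 2, a_1 = 1, a_2 = 15/2, a_3 = 11/3, a_4 = 127/24, a_5 = 281/120.

a_(n+2) = [(n+1) a_(n+1) + 7 a_n] / ((n+1)(n+2)); check: a_0 = 2, a_1 = 1, a_2 = 15/2, a_3 = 11/3, a_4 = 127/24, a_5 = 281/120


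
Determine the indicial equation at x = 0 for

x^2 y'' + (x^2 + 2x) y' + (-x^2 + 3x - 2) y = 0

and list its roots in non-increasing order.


Divide by x^2 to reach normal form y'' + P_1(x) y' + P_2(x) y = 0 with P_1(x) = 1 + 2/x and P_2(x) = -1 + 3/x - 2/x^2.
x = 0 is a singular point because the y'-coefficient 1 + 2/x has a pole at x = 0 and the y-coefficient -1 + 3/x - 2/x^2 has a pole at x = 0.
It is a regular singular point because x P_1(x) = p(x) = x + 2 and x^2 P_2(x) = q(x) = -x^2 + 3x - 2 are polynomials, hence analytic at x = 0.
p(0) = 2,  q(0) = -2.
Indicial equation: r(r-1) + p(0) r + q(0) = 0, i.e. r^2 + (p(0) - 1) r + q(0) = 0, i.e. r^2 + 1 r - 2 = 0.
Discriminant: (1)^2 - 4(-2) = 9, so r = (-1 ± 3)/2.
Solving: r_1 = 1, r_2 = -2.

indicial: r^2 + 1 r - 2 = 0; roots r_1 = 1, r_2 = -2


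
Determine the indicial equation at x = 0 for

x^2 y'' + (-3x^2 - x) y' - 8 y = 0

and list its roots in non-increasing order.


Divide by x^2 to reach normal form y'' + P_1(x) y' + P_2(x) y = 0 with P_1(x) = -3 - 1/x and P_2(x) = -8/x^2.
x = 0 is a singular point because the y'-coefficient -3 - 1/x has a pole at x = 0 and the y-coefficient -8/x^2 has a pole at x = 0.
It is a regular singular point because x P_1(x) = p(x) = -3x - 1 and x^2 P_2(x) = q(x) = -8 are polynomials, hence analytic at x = 0.
p(0) = -1,  q(0) = -8.
Indicial equation: r(r-1) + p(0) r + q(0) = 0, i.e. r^2 + (p(0) - 1) r + q(0) = 0, i.e. r^2 - 2 r - 8 = 0.
Discriminant: (-2)^2 - 4(-8) = 36, so r = (2 ± 6)/2.
Solving: r_1 = 4, r_2 = -2.

indicial: r^2 - 2 r - 8 = 0; roots r_1 = 4, r_2 = -2


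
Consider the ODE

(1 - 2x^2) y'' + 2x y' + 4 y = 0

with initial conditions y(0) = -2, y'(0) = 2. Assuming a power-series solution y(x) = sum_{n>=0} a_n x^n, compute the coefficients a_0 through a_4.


Ansatz: y(x) = sum_{n>=0} a_n x^n, so y'(x) = sum_{n>=1} n a_n x^(n-1) and y''(x) = sum_{n>=2} n(n-1) a_n x^(n-2).
Substitute into P(x) y'' + Q(x) y' + R(x) y = 0 with P(x) = 1 - 2x^2, Q(x) = 2x, R(x) = 4, and match powers of x.
Initial conditions: a_0 = -2, a_1 = 2.
Setting the coefficient of each power of x to zero and solving order by order (substituting the coefficients already found):
  x^0: 2 a_2 + 4 a_0 = 0  ->  2 a_2 = -4 a_0 = 8  ->  a_2 = 4
  x^1: 6 a_3 + 6 a_1 = 0  ->  6 a_3 = -6 a_1 = -12  ->  a_3 = -2
  x^2: 12 a_4 + 4 a_2 = 0  ->  12 a_4 = -4 a_2 = -16  ->  a_4 = -4/3
Truncated series: y(x) = -2 + 2 x + 4 x^2 - 2 x^3 - (4/3) x^4 + O(x^5).

a_0 = -2; a_1 = 2; a_2 = 4; a_3 = -2; a_4 = -4/3


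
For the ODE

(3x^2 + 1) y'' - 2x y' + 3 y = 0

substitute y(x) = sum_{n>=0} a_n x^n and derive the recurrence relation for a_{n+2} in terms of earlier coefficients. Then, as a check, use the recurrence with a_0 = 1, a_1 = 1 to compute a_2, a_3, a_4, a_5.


Substitute y = sum_n a_n x^n.
(1 + 3 x^2) y'' contributes (n+2)(n+1) a_{n+2} + 3 n(n-1) a_n at x^n.
-2 x y'(x) contributes -2 n a_n at x^n.
3 y(x) contributes 3 a_n at x^n.
Matching x^n: (n+2)(n+1) a_{n+2} + (3 n(n-1) - 2 n + 3) a_n = 0.
Thus a_{n+2} = (-3 n(n-1) + 2 n - 3) / ((n+1)(n+2)) * a_n.

Check with a_0 = 1, a_1 = 1 (apply the recurrence for n = 0, 1, 2, 3): a_0 = 1, a_1 = 1, a_2 = -3/2, a_3 = -1/6, a_4 = 5/8, a_5 = 1/8.

a_(n+2) = (-3 n(n-1) + 2 n - 3) / ((n+1)(n+2)) * a_n; check: a_0 = 1, a_1 = 1, a_2 = -3/2, a_3 = -1/6, a_4 = 5/8, a_5 = 1/8


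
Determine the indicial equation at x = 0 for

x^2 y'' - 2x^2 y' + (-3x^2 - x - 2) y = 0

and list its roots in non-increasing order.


Divide by x^2 to reach normal form y'' + P_1(x) y' + P_2(x) y = 0 with P_1(x) = -2 and P_2(x) = -3 - 1/x - 2/x^2.
x = 0 is a singular point because the y-coefficient -3 - 1/x - 2/x^2 has a pole at x = 0.
It is a regular singular point because x P_1(x) = p(x) = -2x and x^2 P_2(x) = q(x) = -3x^2 - x - 2 are polynomials, hence analytic at x = 0.
p(0) = 0,  q(0) = -2.
Indicial equation: r(r-1) + p(0) r + q(0) = 0, i.e. r^2 + (p(0) - 1) r + q(0) = 0, i.e. r^2 - 1 r - 2 = 0.
Discriminant: (-1)^2 - 4(-2) = 9, so r = (1 ± 3)/2.
Solving: r_1 = 2, r_2 = -1.

indicial: r^2 - 1 r - 2 = 0; roots r_1 = 2, r_2 = -1


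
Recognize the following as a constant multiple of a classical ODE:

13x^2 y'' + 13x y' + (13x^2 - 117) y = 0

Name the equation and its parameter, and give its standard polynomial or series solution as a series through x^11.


All three coefficients share the factor 13; dividing through by 13 gives  x^2 y'' + x y' + (x^2 - 9) y = 0.
This matches the Bessel equation x^2 y'' + x y' + (x^2 - nu^2) y = 0 with nu^2 = 9, so nu = 3; the solution bounded at x = 0 is J_3(x).
Frobenius at x = 0: indicial roots ±nu; for r = nu the recurrence k(k + 2nu) c_k = -c_{k-2} gives the standard series J_nu(x) = sum_{k>=0} (-1)^k / (k! (k+nu)!) (x/2)^(2k+nu). Evaluate the first 5 terms:
  k = 0: (-1)^0 / (0! * 3! * 2^3) x^3 = 1/(1*6*8) x^3 = (1/48) x^3
  k = 1: (-1)^1 / (1! * 4! * 2^5) x^5 = -1/(1*24*32) x^5 = (-1/768) x^5
  k = 2: (-1)^2 / (2! * 5! * 2^7) x^7 = 1/(2*120*128) x^7 = (1/30720) x^7
  k = 3: (-1)^3 / (3! * 6! * 2^9) x^9 = -1/(6*720*512) x^9 = (-1/2211840) x^9
  k = 4: (-1)^4 / (4! * 7! * 2^11) x^11 = 1/(24*5040*2048) x^11 = (1/247726080) x^11
Hence J_3(x) = x^11/247726080 - x^9/2211840 + x^7/30720 - x^5/768 + x^3/48 + ....

J_3(x); series = x^11/247726080 - x^9/2211840 + x^7/30720 - x^5/768 + x^3/48


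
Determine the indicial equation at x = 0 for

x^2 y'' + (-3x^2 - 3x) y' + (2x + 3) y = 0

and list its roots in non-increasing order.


Divide by x^2 to reach normal form y'' + P_1(x) y' + P_2(x) y = 0 with P_1(x) = -3 - 3/x and P_2(x) = 2/x + 3/x^2.
x = 0 is a singular point because the y'-coefficient -3 - 3/x has a pole at x = 0 and the y-coefficient 2/x + 3/x^2 has a pole at x = 0.
It is a regular singular point because x P_1(x) = p(x) = -3x - 3 and x^2 P_2(x) = q(x) = 2x + 3 are polynomials, hence analytic at x = 0.
p(0) = -3,  q(0) = 3.
Indicial equation: r(r-1) + p(0) r + q(0) = 0, i.e. r^2 + (p(0) - 1) r + q(0) = 0, i.e. r^2 - 4 r + 3 = 0.
Discriminant: (-4)^2 - 4(3) = 4, so r = (4 ± 2)/2.
Solving: r_1 = 3, r_2 = 1.

indicial: r^2 - 4 r + 3 = 0; roots r_1 = 3, r_2 = 1


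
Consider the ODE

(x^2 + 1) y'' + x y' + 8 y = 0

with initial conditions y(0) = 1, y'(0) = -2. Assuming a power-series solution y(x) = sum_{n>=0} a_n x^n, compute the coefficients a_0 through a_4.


Ansatz: y(x) = sum_{n>=0} a_n x^n, so y'(x) = sum_{n>=1} n a_n x^(n-1) and y''(x) = sum_{n>=2} n(n-1) a_n x^(n-2).
Substitute into P(x) y'' + Q(x) y' + R(x) y = 0 with P(x) = x^2 + 1, Q(x) = x, R(x) = 8, and match powers of x.
Initial conditions: a_0 = 1, a_1 = -2.
Setting the coefficient of each power of x to zero and solving order by order (substituting the coefficients already found):
  x^0: 2 a_2 + 8 a_0 = 0  ->  2 a_2 = -8 a_0 = -8  ->  a_2 = -4
  x^1: 6 a_3 + 9 a_1 = 0  ->  6 a_3 = -9 a_1 = 18  ->  a_3 = 3
  x^2: 12 a_4 + 12 a_2 = 0  ->  12 a_4 = -12 a_2 = 48  ->  a_4 = 4
Truncated series: y(x) = 1 - 2 x - 4 x^2 + 3 x^3 + 4 x^4 + O(x^5).

a_0 = 1; a_1 = -2; a_2 = -4; a_3 = 3; a_4 = 4


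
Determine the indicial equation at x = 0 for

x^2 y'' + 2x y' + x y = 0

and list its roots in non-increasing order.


Divide by x^2 to reach normal form y'' + P_1(x) y' + P_2(x) y = 0 with P_1(x) = 2/x and P_2(x) = 1/x.
x = 0 is a singular point because the y'-coefficient 2/x has a pole at x = 0 and the y-coefficient 1/x has a pole at x = 0.
It is a regular singular point because x P_1(x) = p(x) = 2 and x^2 P_2(x) = q(x) = x are polynomials, hence analytic at x = 0.
p(0) = 2,  q(0) = 0.
Indicial equation: r(r-1) + p(0) r + q(0) = 0, i.e. r^2 + (p(0) - 1) r + q(0) = 0, i.e. r^2 + 1 r = 0.
Discriminant: (1)^2 - 4(0) = 1, so r = (-1 ± 1)/2.
Solving: r_1 = 0, r_2 = -1.

indicial: r^2 + 1 r = 0; roots r_1 = 0, r_2 = -1


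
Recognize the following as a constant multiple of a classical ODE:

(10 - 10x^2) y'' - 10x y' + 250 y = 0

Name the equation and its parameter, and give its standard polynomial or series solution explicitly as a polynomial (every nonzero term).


All three coefficients share the factor 10; dividing through by 10 gives  (1 - x^2) y'' - x y' + 25 y = 0.
This matches the Chebyshev equation (1 - x^2) y'' - x y' + n^2 y = 0 (note the -x y' term, not -2x y') with n^2 = 25, so n = 5; the polynomial solution is T_5(x).
With y = sum_k a_k x^k, matching x^k gives (k+2)(k+1) a_{k+2} = (k^2 - n^2) a_k = (k - 5)(k + 5) a_k. The right side vanishes at k = 5, so the series with the parity of 5 terminates at degree 5.
Standard normalization: leading coefficient of T_n is 2^(n-1), so a_5 = 2^4 = 16. Work downward with a_k = (k+1)(k+2) a_{k+2} / ((k - 5)(k + 5)):
  a_3 = (4)(5)(16) / ((3 - 5)(3 + 5)) = 320/(-16) = -20
  a_1 = (2)(3)(-20) / ((1 - 5)(1 + 5)) = -120/(-24) = 5
Hence T_5(x) = 16 x^5 - 20 x^3 + 5 x.

T_5(x); series = 16 x^5 - 20 x^3 + 5 x


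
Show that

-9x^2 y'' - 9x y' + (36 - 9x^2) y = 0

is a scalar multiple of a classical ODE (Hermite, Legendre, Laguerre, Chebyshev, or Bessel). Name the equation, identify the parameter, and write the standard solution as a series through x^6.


All three coefficients share the factor -9; dividing through by -9 gives  x^2 y'' + x y' + (x^2 - 4) y = 0.
This matches the Bessel equation x^2 y'' + x y' + (x^2 - nu^2) y = 0 with nu^2 = 4, so nu = 2; the solution bounded at x = 0 is J_2(x).
Frobenius at x = 0: indicial roots ±nu; for r = nu the recurrence k(k + 2nu) c_k = -c_{k-2} gives the standard series J_nu(x) = sum_{k>=0} (-1)^k / (k! (k+nu)!) (x/2)^(2k+nu). Evaluate the first 3 terms:
  k = 0: (-1)^0 / (0! * 2! * 2^2) x^2 = 1/(1*2*4) x^2 = (1/8) x^2
  k = 1: (-1)^1 / (1! * 3! * 2^4) x^4 = -1/(1*6*16) x^4 = (-1/96) x^4
  k = 2: (-1)^2 / (2! * 4! * 2^6) x^6 = 1/(2*24*64) x^6 = (1/3072) x^6
Hence J_2(x) = x^6/3072 - x^4/96 + x^2/8 + ....

J_2(x); series = x^6/3072 - x^4/96 + x^2/8


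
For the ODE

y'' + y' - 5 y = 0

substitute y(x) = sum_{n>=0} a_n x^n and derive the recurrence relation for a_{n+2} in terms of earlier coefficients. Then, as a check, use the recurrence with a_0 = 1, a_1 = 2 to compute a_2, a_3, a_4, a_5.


Substitute y = sum_n a_n x^n.
y''(x) has coefficient (n+2)(n+1) a_{n+2} at x^n;
y'(x) has coefficient (n+1) a_{n+1} at x^n;
-5 y(x) has coefficient -5 a_n at x^n.
Matching x^n: (n+2)(n+1) a_{n+2} + (n+1) a_{n+1} - 5 a_n = 0.
Thus a_{n+2} = [-(n+1) a_{n+1} + 5 a_n] / ((n+1)(n+2)).

Check with a_0 = 1, a_1 = 2 (apply the recurrence for n = 0, 1, 2, 3): a_0 = 1, a_1 = 2, a_2 = 3/2, a_3 = 7/6, a_4 = 1/3, a_5 = 9/40.

a_(n+2) = [-(n+1) a_(n+1) + 5 a_n] / ((n+1)(n+2)); check: a_0 = 1, a_1 = 2, a_2 = 3/2, a_3 = 7/6, a_4 = 1/3, a_5 = 9/40


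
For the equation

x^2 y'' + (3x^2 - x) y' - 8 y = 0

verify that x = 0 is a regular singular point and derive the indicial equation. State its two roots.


Divide by x^2 to reach normal form y'' + P_1(x) y' + P_2(x) y = 0 with P_1(x) = 3 - 1/x and P_2(x) = -8/x^2.
x = 0 is a singular point because the y'-coefficient 3 - 1/x has a pole at x = 0 and the y-coefficient -8/x^2 has a pole at x = 0.
It is a regular singular point because x P_1(x) = p(x) = 3x - 1 and x^2 P_2(x) = q(x) = -8 are polynomials, hence analytic at x = 0.
p(0) = -1,  q(0) = -8.
Indicial equation: r(r-1) + p(0) r + q(0) = 0, i.e. r^2 + (p(0) - 1) r + q(0) = 0, i.e. r^2 - 2 r - 8 = 0.
Discriminant: (-2)^2 - 4(-8) = 36, so r = (2 ± 6)/2.
Solving: r_1 = 4, r_2 = -2.

indicial: r^2 - 2 r - 8 = 0; roots r_1 = 4, r_2 = -2


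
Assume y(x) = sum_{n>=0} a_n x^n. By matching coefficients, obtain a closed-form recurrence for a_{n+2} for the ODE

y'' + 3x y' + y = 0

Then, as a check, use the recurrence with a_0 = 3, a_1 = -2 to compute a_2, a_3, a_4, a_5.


Substitute y = sum_n a_n x^n.
y''(x) has coefficient (n+2)(n+1) a_{n+2} at x^n;
3 x y'(x) has coefficient 3 n a_n at x^n (shift);
y(x) has coefficient 1 a_n at x^n.
Matching x^n: (n+2)(n+1) a_{n+2} + (3n + 1) a_n = 0.
Thus a_{n+2} = (-3n - 1) / ((n+1)(n+2)) * a_n.

Check with a_0 = 3, a_1 = -2 (apply the recurrence for n = 0, 1, 2, 3): a_0 = 3, a_1 = -2, a_2 = -3/2, a_3 = 4/3, a_4 = 7/8, a_5 = -2/3.

a_(n+2) = (-3n - 1) / ((n+1)(n+2)) * a_n; check: a_0 = 3, a_1 = -2, a_2 = -3/2, a_3 = 4/3, a_4 = 7/8, a_5 = -2/3


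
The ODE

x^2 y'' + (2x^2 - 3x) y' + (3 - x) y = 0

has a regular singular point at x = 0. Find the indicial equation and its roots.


Divide by x^2 to reach normal form y'' + P_1(x) y' + P_2(x) y = 0 with P_1(x) = 2 - 3/x and P_2(x) = -1/x + 3/x^2.
x = 0 is a singular point because the y'-coefficient 2 - 3/x has a pole at x = 0 and the y-coefficient -1/x + 3/x^2 has a pole at x = 0.
It is a regular singular point because x P_1(x) = p(x) = 2x - 3 and x^2 P_2(x) = q(x) = 3 - x are polynomials, hence analytic at x = 0.
p(0) = -3,  q(0) = 3.
Indicial equation: r(r-1) + p(0) r + q(0) = 0, i.e. r^2 + (p(0) - 1) r + q(0) = 0, i.e. r^2 - 4 r + 3 = 0.
Discriminant: (-4)^2 - 4(3) = 4, so r = (4 ± 2)/2.
Solving: r_1 = 3, r_2 = 1.

indicial: r^2 - 4 r + 3 = 0; roots r_1 = 3, r_2 = 1


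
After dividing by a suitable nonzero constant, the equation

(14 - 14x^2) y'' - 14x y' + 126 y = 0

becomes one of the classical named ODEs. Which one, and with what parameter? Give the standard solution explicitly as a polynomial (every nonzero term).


All three coefficients share the factor 14; dividing through by 14 gives  (1 - x^2) y'' - x y' + 9 y = 0.
This matches the Chebyshev equation (1 - x^2) y'' - x y' + n^2 y = 0 (note the -x y' term, not -2x y') with n^2 = 9, so n = 3; the polynomial solution is T_3(x).
With y = sum_k a_k x^k, matching x^k gives (k+2)(k+1) a_{k+2} = (k^2 - n^2) a_k = (k - 3)(k + 3) a_k. The right side vanishes at k = 3, so the series with the parity of 3 terminates at degree 3.
Standard normalization: leading coefficient of T_n is 2^(n-1), so a_3 = 2^2 = 4. Work downward with a_k = (k+1)(k+2) a_{k+2} / ((k - 3)(k + 3)):
  a_1 = (2)(3)(4) / ((1 - 3)(1 + 3)) = 24/(-8) = -3
Hence T_3(x) = 4 x^3 - 3 x.

T_3(x); series = 4 x^3 - 3 x


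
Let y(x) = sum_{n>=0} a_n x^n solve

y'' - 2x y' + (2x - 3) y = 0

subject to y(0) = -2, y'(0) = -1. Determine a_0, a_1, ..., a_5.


Ansatz: y(x) = sum_{n>=0} a_n x^n, so y'(x) = sum_{n>=1} n a_n x^(n-1) and y''(x) = sum_{n>=2} n(n-1) a_n x^(n-2).
Substitute into P(x) y'' + Q(x) y' + R(x) y = 0 with P(x) = 1, Q(x) = -2x, R(x) = 2x - 3, and match powers of x.
Initial conditions: a_0 = -2, a_1 = -1.
Setting the coefficient of each power of x to zero and solving order by order (substituting the coefficients already found):
  x^0: 2 a_2 - 3 a_0 = 0  ->  2 a_2 = 3 a_0 = -6  ->  a_2 = -3
  x^1: 6 a_3 - 5 a_1 + 2 a_0 = 0  ->  6 a_3 = 5 a_1 - 2 a_0 = -1  ->  a_3 = -1/6
  x^2: 12 a_4 - 7 a_2 + 2 a_1 = 0  ->  12 a_4 = 7 a_2 - 2 a_1 = -19  ->  a_4 = -19/12
  x^3: 20 a_5 - 9 a_3 + 2 a_2 = 0  ->  20 a_5 = 9 a_3 - 2 a_2 = 9/2  ->  a_5 = 9/40
Truncated series: y(x) = -2 - x - 3 x^2 - (1/6) x^3 - (19/12) x^4 + (9/40) x^5 + O(x^6).

a_0 = -2; a_1 = -1; a_2 = -3; a_3 = -1/6; a_4 = -19/12; a_5 = 9/40


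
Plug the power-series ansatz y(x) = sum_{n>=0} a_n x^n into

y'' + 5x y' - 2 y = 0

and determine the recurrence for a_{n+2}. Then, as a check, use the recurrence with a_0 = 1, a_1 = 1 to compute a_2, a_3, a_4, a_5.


Substitute y = sum_n a_n x^n.
y''(x) has coefficient (n+2)(n+1) a_{n+2} at x^n;
5 x y'(x) has coefficient 5 n a_n at x^n (shift);
-2 y(x) has coefficient -2 a_n at x^n.
Matching x^n: (n+2)(n+1) a_{n+2} + (5n - 2) a_n = 0.
Thus a_{n+2} = (-5n + 2) / ((n+1)(n+2)) * a_n.

Check with a_0 = 1, a_1 = 1 (apply the recurrence for n = 0, 1, 2, 3): a_0 = 1, a_1 = 1, a_2 = 1, a_3 = -1/2, a_4 = -2/3, a_5 = 13/40.

a_(n+2) = (-5n + 2) / ((n+1)(n+2)) * a_n; check: a_0 = 1, a_1 = 1, a_2 = 1, a_3 = -1/2, a_4 = -2/3, a_5 = 13/40


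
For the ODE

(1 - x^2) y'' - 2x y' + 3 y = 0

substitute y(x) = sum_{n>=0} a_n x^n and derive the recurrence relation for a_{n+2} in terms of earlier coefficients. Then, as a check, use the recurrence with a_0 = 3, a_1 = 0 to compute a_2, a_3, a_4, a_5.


Substitute y = sum_n a_n x^n.
(1 - 1 x^2) y'' contributes (n+2)(n+1) a_{n+2} - n(n-1) a_n at x^n.
-2 x y'(x) contributes -2 n a_n at x^n.
3 y(x) contributes 3 a_n at x^n.
Matching x^n: (n+2)(n+1) a_{n+2} + (-n(n-1) - 2 n + 3) a_n = 0.
Thus a_{n+2} = (n(n-1) + 2 n - 3) / ((n+1)(n+2)) * a_n.

Check with a_0 = 3, a_1 = 0 (apply the recurrence for n = 0, 1, 2, 3): a_0 = 3, a_1 = 0, a_2 = -9/2, a_3 = 0, a_4 = -9/8, a_5 = 0.

a_(n+2) = (n(n-1) + 2 n - 3) / ((n+1)(n+2)) * a_n; check: a_0 = 3, a_1 = 0, a_2 = -9/2, a_3 = 0, a_4 = -9/8, a_5 = 0
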